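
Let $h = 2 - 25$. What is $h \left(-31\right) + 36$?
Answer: $749$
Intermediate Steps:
$h = -23$ ($h = 2 - 25 = -23$)
$h \left(-31\right) + 36 = \left(-23\right) \left(-31\right) + 36 = 713 + 36 = 749$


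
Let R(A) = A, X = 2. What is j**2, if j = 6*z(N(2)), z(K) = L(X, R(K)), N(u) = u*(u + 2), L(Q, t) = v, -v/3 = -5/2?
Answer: 2025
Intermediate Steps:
v = 15/2 (v = -(-15)/2 = -3*(-5/2) = 15/2 ≈ 7.5000)
L(Q, t) = 15/2
N(u) = u*(2 + u)
z(K) = 15/2
j = 45 (j = 6*(15/2) = 45)
j**2 = 45**2 = 2025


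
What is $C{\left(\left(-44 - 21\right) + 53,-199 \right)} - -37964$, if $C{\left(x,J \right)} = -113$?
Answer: $37851$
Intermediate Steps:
$C{\left(\left(-44 - 21\right) + 53,-199 \right)} - -37964 = -113 - -37964 = -113 + 37964 = 37851$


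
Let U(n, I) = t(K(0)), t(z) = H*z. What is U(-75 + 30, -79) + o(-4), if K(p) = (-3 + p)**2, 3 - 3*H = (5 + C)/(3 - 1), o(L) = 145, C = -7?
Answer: 157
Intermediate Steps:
H = 4/3 (H = 1 - (5 - 7)/(3*(3 - 1)) = 1 - (-2)/(3*2) = 1 - 1/3*(-1) = 1 + 1/3 = 4/3 ≈ 1.3333)
t(z) = 4*z/3
U(n, I) = 12 (U(n, I) = 4*(-3 + 0)**2/3 = (4/3)*(-3)**2 = (4/3)*9 = 12)
U(-75 + 30, -79) + o(-4) = 12 + 145 = 157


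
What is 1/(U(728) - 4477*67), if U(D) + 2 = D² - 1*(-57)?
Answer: 1/230080 ≈ 4.3463e-6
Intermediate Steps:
U(D) = 55 + D² (U(D) = -2 + (D² - 1*(-57)) = -2 + (D² + 57) = -2 + (57 + D²) = 55 + D²)
1/(U(728) - 4477*67) = 1/((55 + 728²) - 4477*67) = 1/((55 + 529984) - 299959) = 1/(530039 - 299959) = 1/230080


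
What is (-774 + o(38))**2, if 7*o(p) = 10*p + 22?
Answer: 25160256/49 ≈ 5.1347e+5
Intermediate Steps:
o(p) = 22/7 + 10*p/7 (o(p) = (10*p + 22)/7 = (22 + 10*p)/7 = 22/7 + 10*p/7)
(-774 + o(38))**2 = (-774 + (22/7 + (10/7)*38))**2 = (-774 + (22/7 + 380/7))**2 = (-774 + 402/7)**2 = (-5016/7)**2 = 25160256/49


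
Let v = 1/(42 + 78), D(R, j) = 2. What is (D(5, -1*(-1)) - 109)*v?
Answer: -107/120 ≈ -0.89167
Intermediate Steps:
v = 1/120 ≈ 0.0083333
(D(5, -1*(-1)) - 109)*v = (2 - 109)*(1/120) = -107*1/120 = -107/120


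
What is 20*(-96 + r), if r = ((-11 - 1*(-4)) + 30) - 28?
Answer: -2020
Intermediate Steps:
r = -5 (r = ((-11 + 4) + 30) - 28 = (-7 + 30) - 28 = 23 - 28 = -5)
20*(-96 + r) = 20*(-96 - 5) = 20*(-101) = -2020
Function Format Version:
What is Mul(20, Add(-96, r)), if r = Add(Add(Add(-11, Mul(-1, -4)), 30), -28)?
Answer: -2020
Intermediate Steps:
r = -5 (r = Add(Add(Add(-11, 4), 30), -28) = Add(Add(-7, 30), -28) = Add(23, -28) = -5)
Mul(20, Add(-96, r)) = Mul(20, Add(-96, -5)) = Mul(20, -101) = -2020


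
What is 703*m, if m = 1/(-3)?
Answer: -703/3 ≈ -234.33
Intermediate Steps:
m = -⅓ (m = 1*(-⅓) = -⅓ ≈ -0.33333)
703*m = 703*(-⅓) = -703/3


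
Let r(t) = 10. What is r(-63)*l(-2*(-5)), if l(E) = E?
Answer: 100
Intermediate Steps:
r(-63)*l(-2*(-5)) = 10*(-2*(-5)) = 10*10 = 100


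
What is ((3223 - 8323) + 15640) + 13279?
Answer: 23819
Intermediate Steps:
((3223 - 8323) + 15640) + 13279 = (-5100 + 15640) + 13279 = 10540 + 13279 = 23819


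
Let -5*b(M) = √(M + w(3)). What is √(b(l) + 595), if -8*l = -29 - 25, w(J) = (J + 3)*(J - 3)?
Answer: √(59500 - 30*√3)/10 ≈ 24.382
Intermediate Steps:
w(J) = (-3 + J)*(3 + J) (w(J) = (3 + J)*(-3 + J) = (-3 + J)*(3 + J))
l = 27/4 (l = -(-29 - 25)/8 = -⅛*(-54) = 27/4 ≈ 6.7500)
b(M) = -√M/5 (b(M) = -√(M + (-9 + 3²))/5 = -√(M + (-9 + 9))/5 = -√(M + 0)/5 = -√M/5)
√(b(l) + 595) = √(-3*√3/10 + 595) = √(595 - 3*√3/10)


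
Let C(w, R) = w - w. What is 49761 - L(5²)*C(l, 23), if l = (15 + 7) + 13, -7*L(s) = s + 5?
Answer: 49761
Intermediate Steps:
L(s) = -5/7 - s/7 (L(s) = -(s + 5)/7 = -(5 + s)/7 = -5/7 - s/7)
l = 35 (l = 22 + 13 = 35)
C(w, R) = 0
49761 - L(5²)*C(l, 23) = 49761 - (-5/7 - ⅐*5²)*0 = 49761 - (-5/7 - ⅐*25)*0 = 49761 - (-5/7 - 25/7)*0 = 49761 - (-30)*0/7 = 49761 - 1*0 = 49761 + 0 = 49761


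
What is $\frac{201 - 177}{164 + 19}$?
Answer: $\frac{8}{61} \approx 0.13115$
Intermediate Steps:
$\frac{201 - 177}{164 + 19} = \frac{24}{183} = 24 \cdot \frac{1}{183} = \frac{8}{61}$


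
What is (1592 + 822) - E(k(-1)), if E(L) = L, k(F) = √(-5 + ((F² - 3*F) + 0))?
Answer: 2414 - I ≈ 2414.0 - 1.0*I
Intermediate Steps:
k(F) = √(-5 + F² - 3*F) (k(F) = √(-5 + (F² - 3*F)) = √(-5 + F² - 3*F))
(1592 + 822) - E(k(-1)) = (1592 + 822) - √(-5 + (-1)² - 3*(-1)) = 2414 - √(-5 + 1 + 3) = 2414 - √(-1) = 2414 - I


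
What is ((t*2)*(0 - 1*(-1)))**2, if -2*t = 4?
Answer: 16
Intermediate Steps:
t = -2 (t = -1/2*4 = -2)
((t*2)*(0 - 1*(-1)))**2 = ((-2*2)*(0 - 1*(-1)))**2 = (-4*(0 + 1))**2 = (-4*1)**2 = (-4)**2 = 16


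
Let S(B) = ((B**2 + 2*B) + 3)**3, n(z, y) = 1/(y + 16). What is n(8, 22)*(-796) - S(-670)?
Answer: -1703397987062768791/19 ≈ -8.9653e+16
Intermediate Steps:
n(z, y) = 1/(16 + y)
S(B) = (3 + B**2 + 2*B)**3
n(8, 22)*(-796) - S(-670) = -796/(16 + 22) - (3 + (-670)**2 + 2*(-670))**3 = -796/38 - (3 + 448900 - 1340)**3 = (1/38)*(-796) - 1*447563**3 = -398/19 - 1*89652525634882547 = -398/19 - 89652525634882547 = -1703397987062768791/19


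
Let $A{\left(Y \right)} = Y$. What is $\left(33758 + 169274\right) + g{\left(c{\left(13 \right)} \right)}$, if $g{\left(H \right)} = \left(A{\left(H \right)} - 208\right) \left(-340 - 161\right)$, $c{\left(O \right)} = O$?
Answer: $300727$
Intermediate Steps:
$g{\left(H \right)} = 104208 - 501 H$ ($g{\left(H \right)} = \left(H - 208\right) \left(-340 - 161\right) = \left(-208 + H\right) \left(-501\right) = 104208 - 501 H$)
$\left(33758 + 169274\right) + g{\left(c{\left(13 \right)} \right)} = \left(33758 + 169274\right) + \left(104208 - 6513\right) = 203032 + \left(104208 - 6513\right) = 203032 + 97695 = 300727$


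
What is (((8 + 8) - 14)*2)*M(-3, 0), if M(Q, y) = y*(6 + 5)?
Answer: 0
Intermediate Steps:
M(Q, y) = 11*y (M(Q, y) = y*11 = 11*y)
(((8 + 8) - 14)*2)*M(-3, 0) = (((8 + 8) - 14)*2)*(11*0) = ((16 - 14)*2)*0 = (2*2)*0 = 4*0 = 0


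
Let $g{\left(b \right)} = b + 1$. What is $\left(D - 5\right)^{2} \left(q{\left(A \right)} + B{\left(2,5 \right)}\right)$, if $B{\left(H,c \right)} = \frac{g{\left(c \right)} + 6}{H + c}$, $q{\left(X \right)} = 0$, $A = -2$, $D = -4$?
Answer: $\frac{972}{7} \approx 138.86$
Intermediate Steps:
$g{\left(b \right)} = 1 + b$
$B{\left(H,c \right)} = \frac{7 + c}{H + c}$ ($B{\left(H,c \right)} = \frac{\left(1 + c\right) + 6}{H + c} = \frac{7 + c}{H + c}$)
$\left(D - 5\right)^{2} \left(q{\left(A \right)} + B{\left(2,5 \right)}\right) = \left(-4 - 5\right)^{2} \left(0 + \frac{7 + 5}{2 + 5}\right) = \left(-9\right)^{2} \left(0 + \frac{1}{7} \cdot 12\right) = 81 \left(0 + \frac{1}{7} \cdot 12\right) = 81 \left(0 + \frac{12}{7}\right) = 81 \cdot \frac{12}{7} = \frac{972}{7}$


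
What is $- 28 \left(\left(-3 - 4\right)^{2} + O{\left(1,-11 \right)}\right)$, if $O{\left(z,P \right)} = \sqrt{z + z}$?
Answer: $-1372 - 28 \sqrt{2} \approx -1411.6$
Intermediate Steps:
$O{\left(z,P \right)} = \sqrt{2} \sqrt{z}$ ($O{\left(z,P \right)} = \sqrt{2 z} = \sqrt{2} \sqrt{z}$)
$- 28 \left(\left(-3 - 4\right)^{2} + O{\left(1,-11 \right)}\right) = - 28 \left(\left(-3 - 4\right)^{2} + \sqrt{2} \sqrt{1}\right) = - 28 \left(\left(-7\right)^{2} + \sqrt{2} \cdot 1\right) = - 28 \left(49 + \sqrt{2}\right) = -1372 - 28 \sqrt{2}$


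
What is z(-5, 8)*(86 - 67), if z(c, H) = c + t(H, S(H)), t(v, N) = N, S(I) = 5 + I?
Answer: 152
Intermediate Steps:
z(c, H) = 5 + H + c (z(c, H) = c + (5 + H) = 5 + H + c)
z(-5, 8)*(86 - 67) = (5 + 8 - 5)*(86 - 67) = 8*19 = 152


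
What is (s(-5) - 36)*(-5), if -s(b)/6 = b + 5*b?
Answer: -720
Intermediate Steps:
s(b) = -36*b (s(b) = -6*(b + 5*b) = -36*b)
(s(-5) - 36)*(-5) = (-36*(-5) - 36)*(-5) = (180 - 36)*(-5) = 144*(-5) = -720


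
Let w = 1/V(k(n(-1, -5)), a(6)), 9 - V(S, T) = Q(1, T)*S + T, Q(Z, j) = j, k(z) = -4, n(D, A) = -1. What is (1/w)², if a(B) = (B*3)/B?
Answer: 324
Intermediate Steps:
a(B) = 3 (a(B) = (3*B)/B = 3)
V(S, T) = 9 - T - S*T (V(S, T) = 9 - (T*S + T) = 9 - (S*T + T) = 9 - (T + S*T) = 9 + (-T - S*T) = 9 - T - S*T)
w = 1/18 (w = 1/(9 - 1*3 - 1*(-4)*3) = 1/(9 - 3 + 12) = 1/18 ≈ 0.055556)
(1/w)² = (1/(1/18))² = 18² = 324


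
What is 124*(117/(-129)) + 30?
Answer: -3546/43 ≈ -82.465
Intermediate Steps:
124*(117/(-129)) + 30 = 124*(117*(-1/129)) + 30 = 124*(-39/43) + 30 = -4836/43 + 30 = -3546/43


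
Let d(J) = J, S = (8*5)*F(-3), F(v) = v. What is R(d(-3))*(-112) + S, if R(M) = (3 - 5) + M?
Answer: 440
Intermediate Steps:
S = -120 (S = (8*5)*(-3) = 40*(-3) = -120)
R(M) = -2 + M
R(d(-3))*(-112) + S = (-2 - 3)*(-112) - 120 = -5*(-112) - 120 = 560 - 120 = 440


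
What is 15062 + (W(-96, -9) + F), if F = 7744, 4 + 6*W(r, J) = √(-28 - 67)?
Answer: 68416/3 + I*√95/6 ≈ 22805.0 + 1.6245*I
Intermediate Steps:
W(r, J) = -⅔ + I*√95/6 (W(r, J) = -⅔ + √(-28 - 67)/6 = -⅔ + √(-95)/6 = -⅔ + (I*√95)/6 = -⅔ + I*√95/6)
15062 + (W(-96, -9) + F) = 15062 + ((-⅔ + I*√95/6) + 7744) = 15062 + (23230/3 + I*√95/6) = 68416/3 + I*√95/6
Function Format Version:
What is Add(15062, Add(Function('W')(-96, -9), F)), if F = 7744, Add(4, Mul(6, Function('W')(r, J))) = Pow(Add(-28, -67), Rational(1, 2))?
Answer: Add(Rational(68416, 3), Mul(Rational(1, 6), I, Pow(95, Rational(1, 2)))) ≈ Add(22805., Mul(1.6245, I))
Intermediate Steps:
Function('W')(r, J) = Add(Rational(-2, 3), Mul(Rational(1, 6), I, Pow(95, Rational(1, 2)))) (Function('W')(r, J) = Add(Rational(-2, 3), Mul(Rational(1, 6), Pow(Add(-28, -67), Rational(1, 2)))) = Add(Rational(-2, 3), Mul(Rational(1, 6), Pow(-95, Rational(1, 2)))) = Add(Rational(-2, 3), Mul(Rational(1, 6), Mul(I, Pow(95, Rational(1, 2))))) = Add(Rational(-2, 3), Mul(Rational(1, 6), I, Pow(95, Rational(1, 2)))))
Add(15062, Add(Function('W')(-96, -9), F)) = Add(15062, Add(Add(Rational(-2, 3), Mul(Rational(1, 6), I, Pow(95, Rational(1, 2)))), 7744)) = Add(15062, Add(Rational(23230, 3), Mul(Rational(1, 6), I, Pow(95, Rational(1, 2))))) = Add(Rational(68416, 3), Mul(Rational(1, 6), I, Pow(95, Rational(1, 2))))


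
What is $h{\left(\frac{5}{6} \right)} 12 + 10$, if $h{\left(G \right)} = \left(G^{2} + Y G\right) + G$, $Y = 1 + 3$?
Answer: $\frac{205}{3} \approx 68.333$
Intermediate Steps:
$Y = 4$
$h{\left(G \right)} = G^{2} + 5 G$ ($h{\left(G \right)} = \left(G^{2} + 4 G\right) + G = G^{2} + 5 G$)
$h{\left(\frac{5}{6} \right)} 12 + 10 = \frac{5}{6} \left(5 + \frac{5}{6}\right) 12 + 10 = 5 \cdot \frac{1}{6} \left(5 + 5 \cdot \frac{1}{6}\right) 12 + 10 = \frac{5 \left(5 + \frac{5}{6}\right)}{6} \cdot 12 + 10 = \frac{5}{6} \cdot \frac{35}{6} \cdot 12 + 10 = \frac{175}{36} \cdot 12 + 10 = \frac{175}{3} + 10 = \frac{205}{3}$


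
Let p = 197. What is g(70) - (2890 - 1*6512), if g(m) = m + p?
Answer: 3889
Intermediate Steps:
g(m) = 197 + m (g(m) = m + 197 = 197 + m)
g(70) - (2890 - 1*6512) = (197 + 70) - (2890 - 1*6512) = 267 - (2890 - 6512) = 267 - 1*(-3622) = 267 + 3622 = 3889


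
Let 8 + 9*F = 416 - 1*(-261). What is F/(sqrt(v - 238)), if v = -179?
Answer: -223*I*sqrt(417)/1251 ≈ -3.6401*I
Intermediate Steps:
F = 223/3 (F = -8/9 + (416 - 1*(-261))/9 = -8/9 + (416 + 261)/9 = -8/9 + (1/9)*677 = -8/9 + 677/9 = 223/3 ≈ 74.333)
F/(sqrt(v - 238)) = 223/(3*(sqrt(-179 - 238))) = 223/(3*(sqrt(-417))) = 223/(3*((I*sqrt(417)))) = 223*(-I*sqrt(417)/417)/3 = -223*I*sqrt(417)/1251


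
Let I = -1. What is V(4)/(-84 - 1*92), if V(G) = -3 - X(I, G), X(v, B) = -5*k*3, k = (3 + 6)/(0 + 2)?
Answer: -129/352 ≈ -0.36648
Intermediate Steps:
k = 9/2 ≈ 4.5000
X(v, B) = -135/2 (X(v, B) = -5*9/2*3 = -45/2*3 = -135/2)
V(G) = 129/2 (V(G) = -3 - 1*(-135/2) = -3 + 135/2 = 129/2)
V(4)/(-84 - 1*92) = (129/2)/(-84 - 1*92) = (129/2)/(-84 - 92) = (129/2)/(-176) = -1/176*129/2 = -129/352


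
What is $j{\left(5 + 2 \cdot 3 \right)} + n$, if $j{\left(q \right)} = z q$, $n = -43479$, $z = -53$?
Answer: $-44062$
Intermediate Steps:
$j{\left(q \right)} = - 53 q$
$j{\left(5 + 2 \cdot 3 \right)} + n = - 53 \left(5 + 2 \cdot 3\right) - 43479 = - 53 \left(5 + 6\right) - 43479 = \left(-53\right) 11 - 43479 = -583 - 43479 = -44062$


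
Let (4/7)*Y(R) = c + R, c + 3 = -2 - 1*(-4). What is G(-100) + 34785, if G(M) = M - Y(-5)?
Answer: 69391/2 ≈ 34696.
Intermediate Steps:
c = -1 (c = -3 + (-2 - 1*(-4)) = -3 + (-2 + 4) = -3 + 2 = -1)
Y(R) = -7/4 + 7*R/4 (Y(R) = 7*(-1 + R)/4 = -7/4 + 7*R/4)
G(M) = 21/2 + M (G(M) = M - (-7/4 + (7/4)*(-5)) = M - (-7/4 - 35/4) = M - 1*(-21/2) = M + 21/2 = 21/2 + M)
G(-100) + 34785 = (21/2 - 100) + 34785 = -179/2 + 34785 = 69391/2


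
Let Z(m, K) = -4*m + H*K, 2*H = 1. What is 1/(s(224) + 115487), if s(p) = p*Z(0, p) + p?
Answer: 1/140799 ≈ 7.1023e-6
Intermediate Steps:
H = 1/2 (H = (1/2)*1 = 1/2 ≈ 0.50000)
Z(m, K) = K/2 - 4*m (Z(m, K) = -4*m + K/2 = K/2 - 4*m)
s(p) = p + p**2/2 (s(p) = p*(p/2 - 4*0) + p = p*(p/2 + 0) + p = p*(p/2) + p = p**2/2 + p = p + p**2/2)
1/(s(224) + 115487) = 1/((1/2)*224*(2 + 224) + 115487) = 1/((1/2)*224*226 + 115487) = 1/(25312 + 115487) = 1/140799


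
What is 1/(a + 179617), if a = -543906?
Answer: -1/364289 ≈ -2.7451e-6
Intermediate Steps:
1/(a + 179617) = 1/(-543906 + 179617) = 1/(-364289) = -1/364289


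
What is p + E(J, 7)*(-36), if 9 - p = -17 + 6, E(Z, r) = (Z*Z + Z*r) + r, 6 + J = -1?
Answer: -232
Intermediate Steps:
J = -7 (J = -6 - 1 = -7)
E(Z, r) = r + Z² + Z*r (E(Z, r) = (Z² + Z*r) + r = r + Z² + Z*r)
p = 20 (p = 9 - (-17 + 6) = 9 - 1*(-11) = 9 + 11 = 20)
p + E(J, 7)*(-36) = 20 + (7 + (-7)² - 7*7)*(-36) = 20 + (7 + 49 - 49)*(-36) = 20 + 7*(-36) = 20 - 252 = -232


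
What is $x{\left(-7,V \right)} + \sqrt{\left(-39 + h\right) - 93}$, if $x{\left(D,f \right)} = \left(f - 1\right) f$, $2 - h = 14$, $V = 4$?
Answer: $12 + 12 i \approx 12.0 + 12.0 i$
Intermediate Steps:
$h = -12$ ($h = 2 - 14 = -12$)
$x{\left(D,f \right)} = f \left(-1 + f\right)$ ($x{\left(D,f \right)} = \left(-1 + f\right) f = f \left(-1 + f\right)$)
$x{\left(-7,V \right)} + \sqrt{\left(-39 + h\right) - 93} = 4 \left(-1 + 4\right) + \sqrt{\left(-39 - 12\right) - 93} = 4 \cdot 3 + \sqrt{-51 - 93} = 12 + \sqrt{-144} = 12 + 12 i$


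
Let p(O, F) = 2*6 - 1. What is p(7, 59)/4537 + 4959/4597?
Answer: 22549550/20856589 ≈ 1.0812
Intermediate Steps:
p(O, F) = 11 (p(O, F) = 12 - 1 = 11)
p(7, 59)/4537 + 4959/4597 = 11/4537 + 4959/4597 = 22549550/20856589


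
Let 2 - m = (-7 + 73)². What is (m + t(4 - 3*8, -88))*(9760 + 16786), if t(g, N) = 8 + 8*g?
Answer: -119616276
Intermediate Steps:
m = -4354 (m = 2 - (-7 + 73)² = 2 - 1*66² = 2 - 1*4356 = 2 - 4356 = -4354)
(m + t(4 - 3*8, -88))*(9760 + 16786) = (-4354 + (8 + 8*(4 - 3*8)))*(9760 + 16786) = (-4354 + (8 + 8*(4 - 24)))*26546 = (-4354 + (8 + 8*(-20)))*26546 = (-4354 + (8 - 160))*26546 = (-4354 - 152)*26546 = -4506*26546 = -119616276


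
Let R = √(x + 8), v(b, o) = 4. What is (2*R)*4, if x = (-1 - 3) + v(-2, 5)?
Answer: 16*√2 ≈ 22.627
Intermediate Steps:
x = 0 (x = (-1 - 3) + 4 = -4 + 4 = 0)
R = 2*√2 (R = √(0 + 8) = √8 = 2*√2 ≈ 2.8284)
(2*R)*4 = (2*(2*√2))*4 = (4*√2)*4 = 16*√2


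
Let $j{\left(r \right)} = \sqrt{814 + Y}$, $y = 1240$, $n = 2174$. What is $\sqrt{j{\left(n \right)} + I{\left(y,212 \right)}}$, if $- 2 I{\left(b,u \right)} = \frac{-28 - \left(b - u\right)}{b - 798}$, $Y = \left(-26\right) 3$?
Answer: $\frac{2 \sqrt{14586 + 48841 \sqrt{46}}}{221} \approx 5.322$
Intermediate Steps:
$Y = -78$
$I{\left(b,u \right)} = - \frac{-28 + u - b}{2 \left(-798 + b\right)}$ ($I{\left(b,u \right)} = - \frac{\left(-28 - \left(b - u\right)\right) \frac{1}{b - 798}}{2} = - \frac{\left(-28 + u - b\right) \frac{1}{-798 + b}}{2} = - \frac{\frac{1}{-798 + b} \left(-28 + u - b\right)}{2} = - \frac{-28 + u - b}{2 \left(-798 + b\right)}$)
$j{\left(r \right)} = 4 \sqrt{46}$ ($j{\left(r \right)} = \sqrt{814 - 78} = \sqrt{736} = 4 \sqrt{46}$)
$\sqrt{j{\left(n \right)} + I{\left(y,212 \right)}} = \sqrt{4 \sqrt{46} + \frac{28 + 1240 - 212}{2 \left(-798 + 1240\right)}} = \sqrt{4 \sqrt{46} + \frac{28 + 1240 - 212}{2 \cdot 442}} = \sqrt{4 \sqrt{46} + \frac{1}{2} \cdot \frac{1}{442} \cdot 1056} = \sqrt{4 \sqrt{46} + \frac{264}{221}} = \sqrt{\frac{264}{221} + 4 \sqrt{46}}$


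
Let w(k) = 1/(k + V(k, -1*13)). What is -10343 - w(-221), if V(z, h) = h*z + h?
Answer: -27295178/2639 ≈ -10343.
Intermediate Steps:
V(z, h) = h + h*z
w(k) = 1/(-13 - 12*k) (w(k) = 1/(k + (-1*13)*(1 + k)) = 1/(k - 13*(1 + k)) = 1/(k + (-13 - 13*k)) = 1/(-13 - 12*k))
-10343 - w(-221) = -10343 - 1/(-13 - 12*(-221)) = -10343 - 1/(-13 + 2652) = -10343 - 1/2639 = -27295178/2639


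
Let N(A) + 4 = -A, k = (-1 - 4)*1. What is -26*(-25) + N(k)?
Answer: 651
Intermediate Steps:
k = -5 (k = -5*1 = -5)
N(A) = -4 - A
-26*(-25) + N(k) = -26*(-25) + (-4 - 1*(-5)) = 650 + (-4 + 5) = 650 + 1 = 651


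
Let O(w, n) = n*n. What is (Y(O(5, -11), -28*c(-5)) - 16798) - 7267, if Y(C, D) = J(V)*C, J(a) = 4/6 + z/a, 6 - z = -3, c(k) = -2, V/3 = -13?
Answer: -936478/39 ≈ -24012.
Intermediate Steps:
V = -39 (V = 3*(-13) = -39)
z = 9 (z = 6 - 1*(-3) = 6 + 3 = 9)
O(w, n) = n**2
J(a) = 2/3 + 9/a (J(a) = 4/6 + 9/a = 4*(1/6) + 9/a = 2/3 + 9/a)
Y(C, D) = 17*C/39 (Y(C, D) = (2/3 + 9/(-39))*C = (2/3 + 9*(-1/39))*C = (2/3 - 3/13)*C = 17*C/39)
(Y(O(5, -11), -28*c(-5)) - 16798) - 7267 = ((17/39)*(-11)**2 - 16798) - 7267 = ((17/39)*121 - 16798) - 7267 = (2057/39 - 16798) - 7267 = -653065/39 - 7267 = -936478/39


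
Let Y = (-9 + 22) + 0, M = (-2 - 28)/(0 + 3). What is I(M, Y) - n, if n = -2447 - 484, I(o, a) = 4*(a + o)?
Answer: 2943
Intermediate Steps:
M = -10 (M = -30/3 = -30*⅓ = -10)
Y = 13 (Y = 13 + 0 = 13)
I(o, a) = 4*a + 4*o
n = -2931
I(M, Y) - n = (4*13 + 4*(-10)) - 1*(-2931) = (52 - 40) + 2931 = 12 + 2931 = 2943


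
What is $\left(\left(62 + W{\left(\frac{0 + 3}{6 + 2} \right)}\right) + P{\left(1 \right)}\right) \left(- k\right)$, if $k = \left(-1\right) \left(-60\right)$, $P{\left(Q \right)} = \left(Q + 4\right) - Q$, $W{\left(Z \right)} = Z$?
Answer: $- \frac{7965}{2} \approx -3982.5$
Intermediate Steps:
$P{\left(Q \right)} = 4$ ($P{\left(Q \right)} = \left(4 + Q\right) - Q = 4$)
$k = 60$
$\left(\left(62 + W{\left(\frac{0 + 3}{6 + 2} \right)}\right) + P{\left(1 \right)}\right) \left(- k\right) = \left(\left(62 + \frac{0 + 3}{6 + 2}\right) + 4\right) \left(\left(-1\right) 60\right) = \left(\left(62 + \frac{3}{8}\right) + 4\right) \left(-60\right) = \left(\frac{499}{8} + 4\right) \left(-60\right) = \frac{531}{8} \left(-60\right) = - \frac{7965}{2}$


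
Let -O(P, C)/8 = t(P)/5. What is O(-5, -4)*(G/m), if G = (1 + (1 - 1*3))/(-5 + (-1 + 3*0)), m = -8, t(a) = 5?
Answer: ⅙ ≈ 0.16667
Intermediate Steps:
O(P, C) = -8 (O(P, C) = -40/5 = -8*1 = -8)
G = ⅙ (G = (1 + (1 - 3))/(-5 + (-1 + 0)) = (1 - 2)/(-5 - 1) = -1/(-6) = -1*(-⅙) = ⅙ ≈ 0.16667)
O(-5, -4)*(G/m) = -4/(3*(-8)) = -4*(-1)/(3*8) = -8*(-1/48) = ⅙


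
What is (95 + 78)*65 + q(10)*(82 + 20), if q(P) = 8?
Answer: 12061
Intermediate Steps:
(95 + 78)*65 + q(10)*(82 + 20) = (95 + 78)*65 + 8*(82 + 20) = 173*65 + 8*102 = 11245 + 816 = 12061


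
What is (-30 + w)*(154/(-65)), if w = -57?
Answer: 13398/65 ≈ 206.12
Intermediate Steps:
(-30 + w)*(154/(-65)) = (-30 - 57)*(154/(-65)) = -13398*(-1)/65 = -87*(-154/65) = 13398/65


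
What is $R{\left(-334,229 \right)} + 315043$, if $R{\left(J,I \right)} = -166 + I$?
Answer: $315106$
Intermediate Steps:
$R{\left(-334,229 \right)} + 315043 = \left(-166 + 229\right) + 315043 = 63 + 315043 = 315106$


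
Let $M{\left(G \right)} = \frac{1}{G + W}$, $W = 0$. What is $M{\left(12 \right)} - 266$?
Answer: $- \frac{3191}{12} \approx -265.92$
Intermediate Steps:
$M{\left(G \right)} = \frac{1}{G}$ ($M{\left(G \right)} = \frac{1}{G + 0} = \frac{1}{G}$)
$M{\left(12 \right)} - 266 = \frac{1}{12} - 266 = - \frac{3191}{12}$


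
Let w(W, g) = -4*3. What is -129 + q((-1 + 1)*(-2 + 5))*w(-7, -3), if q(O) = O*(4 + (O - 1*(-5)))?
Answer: -129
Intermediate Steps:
w(W, g) = -12
q(O) = O*(9 + O) (q(O) = O*(4 + (O + 5)) = O*(4 + (5 + O)) = O*(9 + O))
-129 + q((-1 + 1)*(-2 + 5))*w(-7, -3) = -129 + (((-1 + 1)*(-2 + 5))*(9 + (-1 + 1)*(-2 + 5)))*(-12) = -129 + ((0*3)*(9 + 0*3))*(-12) = -129 + (0*(9 + 0))*(-12) = -129 + (0*9)*(-12) = -129 + 0*(-12) = -129 + 0 = -129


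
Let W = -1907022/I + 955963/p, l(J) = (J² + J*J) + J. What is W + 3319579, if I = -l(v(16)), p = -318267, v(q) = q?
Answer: 93074168467919/28007496 ≈ 3.3232e+6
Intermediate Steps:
l(J) = J + 2*J² (l(J) = (J² + J²) + J = 2*J² + J = J + 2*J²)
I = -528 (I = -16*(1 + 2*16) = -16*(1 + 32) = -16*33 = -1*528 = -528)
W = 101072903735/28007496 (W = -1907022/(-528) + 955963/(-318267) = -1907022*(-1/528) + 955963*(-1/318267) = 317837/88 - 955963/318267 = 101072903735/28007496 ≈ 3608.8)
W + 3319579 = 101072903735/28007496 + 3319579 = 93074168467919/28007496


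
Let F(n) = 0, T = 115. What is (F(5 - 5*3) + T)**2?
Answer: 13225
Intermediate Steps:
(F(5 - 5*3) + T)**2 = (0 + 115)**2 = 115**2 = 13225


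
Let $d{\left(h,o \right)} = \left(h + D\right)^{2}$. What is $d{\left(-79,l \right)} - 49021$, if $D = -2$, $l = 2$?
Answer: $-42460$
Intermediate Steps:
$d{\left(h,o \right)} = \left(-2 + h\right)^{2}$ ($d{\left(h,o \right)} = \left(h - 2\right)^{2} = \left(-2 + h\right)^{2}$)
$d{\left(-79,l \right)} - 49021 = \left(-2 - 79\right)^{2} - 49021 = \left(-81\right)^{2} - 49021 = 6561 - 49021 = -42460$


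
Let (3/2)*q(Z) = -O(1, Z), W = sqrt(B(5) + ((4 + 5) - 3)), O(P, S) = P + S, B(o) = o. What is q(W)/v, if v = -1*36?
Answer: 1/54 + sqrt(11)/54 ≈ 0.079937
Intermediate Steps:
v = -36
W = sqrt(11) (W = sqrt(5 + ((4 + 5) - 3)) = sqrt(5 + (9 - 3)) = sqrt(5 + 6) = sqrt(11) ≈ 3.3166)
q(Z) = -2/3 - 2*Z/3 (q(Z) = 2*(-(1 + Z))/3 = 2*(-1 - Z)/3 = -2/3 - 2*Z/3)
q(W)/v = (-2/3 - 2*sqrt(11)/3)/(-36) = -(-2/3 - 2*sqrt(11)/3)/36 = 1/54 + sqrt(11)/54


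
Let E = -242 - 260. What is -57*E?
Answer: 28614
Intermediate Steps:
E = -502
-57*E = -57*(-502) = 28614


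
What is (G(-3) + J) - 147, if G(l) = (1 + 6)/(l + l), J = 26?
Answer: -733/6 ≈ -122.17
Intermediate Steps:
G(l) = 7/(2*l) (G(l) = 7/((2*l)) = 7*(1/(2*l)) = 7/(2*l))
(G(-3) + J) - 147 = ((7/2)/(-3) + 26) - 147 = ((7/2)*(-⅓) + 26) - 147 = (-7/6 + 26) - 147 = 149/6 - 147 = -733/6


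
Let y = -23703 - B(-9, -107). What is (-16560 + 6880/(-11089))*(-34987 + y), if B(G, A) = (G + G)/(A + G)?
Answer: 312559168230440/321581 ≈ 9.7194e+8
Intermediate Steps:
B(G, A) = 2*G/(A + G) (B(G, A) = (2*G)/(A + G) = 2*G/(A + G))
y = -1374783/58 (y = -23703 - 2*(-9)/(-107 - 9) = -23703 - 2*(-9)/(-116) = -23703 - 2*(-9)*(-1)/116 = -23703 - 1*9/58 = -23703 - 9/58 = -1374783/58 ≈ -23703.)
(-16560 + 6880/(-11089))*(-34987 + y) = (-16560 + 6880/(-11089))*(-34987 - 1374783/58) = (-16560 + 6880*(-1/11089))*(-3404029/58) = (-16560 - 6880/11089)*(-3404029/58) = -183640720/11089*(-3404029/58) = 312559168230440/321581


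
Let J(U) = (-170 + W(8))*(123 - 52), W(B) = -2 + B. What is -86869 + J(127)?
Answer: -98513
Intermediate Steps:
J(U) = -11644 (J(U) = (-170 + (-2 + 8))*(123 - 52) = (-170 + 6)*71 = -164*71 = -11644)
-86869 + J(127) = -86869 - 11644 = -98513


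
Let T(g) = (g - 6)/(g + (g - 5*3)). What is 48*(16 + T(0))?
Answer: 3936/5 ≈ 787.20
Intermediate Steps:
T(g) = (-6 + g)/(-15 + 2*g) (T(g) = (-6 + g)/(g + (g - 15)) = (-6 + g)/(g + (-15 + g)) = (-6 + g)/(-15 + 2*g))
48*(16 + T(0)) = 48*(16 + (-6 + 0)/(-15 + 2*0)) = 48*(16 - 6/(-15 + 0)) = 48*(16 - 6/(-15)) = 48*(16 - 1/15*(-6)) = 48*(16 + 2/5) = 48*(82/5) = 3936/5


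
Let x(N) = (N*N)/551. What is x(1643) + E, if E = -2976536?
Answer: -1637371887/551 ≈ -2.9716e+6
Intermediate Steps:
x(N) = N²/551 (x(N) = N²*(1/551) = N²/551)
x(1643) + E = (1/551)*1643² - 2976536 = (1/551)*2699449 - 2976536 = 2699449/551 - 2976536 = -1637371887/551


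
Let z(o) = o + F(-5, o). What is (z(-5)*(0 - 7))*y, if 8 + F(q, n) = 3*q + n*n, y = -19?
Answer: -399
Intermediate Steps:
F(q, n) = -8 + n² + 3*q (F(q, n) = -8 + (3*q + n*n) = -8 + (3*q + n²) = -8 + (n² + 3*q) = -8 + n² + 3*q)
z(o) = -23 + o + o² (z(o) = o + (-8 + o² + 3*(-5)) = o + (-8 + o² - 15) = o + (-23 + o²) = -23 + o + o²)
(z(-5)*(0 - 7))*y = ((-23 - 5 + (-5)²)*(0 - 7))*(-19) = ((-23 - 5 + 25)*(-7))*(-19) = -3*(-7)*(-19) = 21*(-19) = -399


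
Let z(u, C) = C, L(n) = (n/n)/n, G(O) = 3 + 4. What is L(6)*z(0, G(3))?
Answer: 7/6 ≈ 1.1667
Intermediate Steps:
G(O) = 7
L(n) = 1/n
L(6)*z(0, G(3)) = 7/6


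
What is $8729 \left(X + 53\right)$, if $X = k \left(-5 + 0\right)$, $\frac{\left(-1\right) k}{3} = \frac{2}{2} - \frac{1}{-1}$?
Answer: $724507$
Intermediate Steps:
$k = -6$ ($k = - 3 \left(\frac{2}{2} - \frac{1}{-1}\right) = - 3 \left(2 \cdot \frac{1}{2} - -1\right) = - 3 \left(1 + 1\right) = \left(-3\right) 2 = -6$)
$X = 30$ ($X = - 6 \left(-5 + 0\right) = \left(-6\right) \left(-5\right) = 30$)
$8729 \left(X + 53\right) = 8729 \left(30 + 53\right) = 8729 \cdot 83 = 724507$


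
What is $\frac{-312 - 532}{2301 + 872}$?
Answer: $- \frac{844}{3173} \approx -0.26599$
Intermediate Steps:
$\frac{-312 - 532}{2301 + 872} = - \frac{844}{3173}$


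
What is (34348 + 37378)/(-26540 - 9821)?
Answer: -71726/36361 ≈ -1.9726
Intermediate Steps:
(34348 + 37378)/(-26540 - 9821) = 71726/(-36361) = 71726*(-1/36361) = -71726/36361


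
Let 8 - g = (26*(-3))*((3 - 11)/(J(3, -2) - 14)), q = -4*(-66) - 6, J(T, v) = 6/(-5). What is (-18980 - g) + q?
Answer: -356650/19 ≈ -18771.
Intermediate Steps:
J(T, v) = -6/5 (J(T, v) = 6*(-⅕) = -6/5)
q = 258 (q = 264 - 6 = 258)
g = 932/19 (g = 8 - 26*(-3)*(3 - 11)/(-6/5 - 14) = 8 - (-78)*(-8/(-76/5)) = 8 - (-78)*(-8*(-5/76)) = 8 - (-78)*10/19 = 8 - 1*(-780/19) = 8 + 780/19 = 932/19 ≈ 49.053)
(-18980 - g) + q = (-18980 - 1*932/19) + 258 = (-18980 - 932/19) + 258 = -361552/19 + 258 = -356650/19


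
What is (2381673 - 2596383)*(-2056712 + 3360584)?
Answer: -279954357120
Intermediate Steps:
(2381673 - 2596383)*(-2056712 + 3360584) = -214710*1303872 = -279954357120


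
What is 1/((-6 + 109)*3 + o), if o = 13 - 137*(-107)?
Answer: 1/14981 ≈ 6.6751e-5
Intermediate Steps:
o = 14672 (o = 13 + 14659 = 14672)
1/((-6 + 109)*3 + o) = 1/((-6 + 109)*3 + 14672) = 1/(103*3 + 14672) = 1/(309 + 14672) = 1/14981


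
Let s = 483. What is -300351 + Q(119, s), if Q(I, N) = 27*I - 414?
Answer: -297552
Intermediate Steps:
Q(I, N) = -414 + 27*I
-300351 + Q(119, s) = -300351 + (-414 + 27*119) = -300351 + (-414 + 3213) = -300351 + 2799 = -297552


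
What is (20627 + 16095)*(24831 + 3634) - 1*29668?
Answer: 1045262062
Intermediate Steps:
(20627 + 16095)*(24831 + 3634) - 1*29668 = 36722*28465 - 29668 = 1045291730 - 29668 = 1045262062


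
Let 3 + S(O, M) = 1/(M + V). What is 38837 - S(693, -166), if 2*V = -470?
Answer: 15574841/401 ≈ 38840.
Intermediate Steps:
V = -235 (V = (½)*(-470) = -235)
S(O, M) = -3 + 1/(-235 + M) (S(O, M) = -3 + 1/(M - 235) = -3 + 1/(-235 + M))
38837 - S(693, -166) = 38837 - (706 - 3*(-166))/(-235 - 166) = 38837 - (706 + 498)/(-401) = 38837 - (-1)*1204/401 = 38837 - 1*(-1204/401) = 38837 + 1204/401 = 15574841/401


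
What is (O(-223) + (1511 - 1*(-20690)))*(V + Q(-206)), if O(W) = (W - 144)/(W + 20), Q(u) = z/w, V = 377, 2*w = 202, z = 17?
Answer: 24528019140/2929 ≈ 8.3742e+6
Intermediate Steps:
w = 101 (w = (½)*202 = 101)
Q(u) = 17/101
O(W) = (-144 + W)/(20 + W)
(O(-223) + (1511 - 1*(-20690)))*(V + Q(-206)) = ((-144 - 223)/(20 - 223) + (1511 - 1*(-20690)))*(377 + 17/101) = (-367/(-203) + (1511 + 20690))*(38094/101) = (-1/203*(-367) + 22201)*(38094/101) = (367/203 + 22201)*(38094/101) = (4507170/203)*(38094/101) = 24528019140/2929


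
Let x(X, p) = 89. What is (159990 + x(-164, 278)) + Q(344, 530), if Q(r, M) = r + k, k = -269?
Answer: 160154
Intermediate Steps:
Q(r, M) = -269 + r (Q(r, M) = r - 269 = -269 + r)
(159990 + x(-164, 278)) + Q(344, 530) = (159990 + 89) + (-269 + 344) = 160079 + 75 = 160154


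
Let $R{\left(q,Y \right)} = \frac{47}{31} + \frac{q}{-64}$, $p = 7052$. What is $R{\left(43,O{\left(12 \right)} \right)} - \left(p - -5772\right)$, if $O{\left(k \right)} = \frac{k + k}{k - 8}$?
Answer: $- \frac{25441141}{1984} \approx -12823.0$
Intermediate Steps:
$O{\left(k \right)} = \frac{2 k}{-8 + k}$
$R{\left(q,Y \right)} = \frac{47}{31} - \frac{q}{64}$ ($R{\left(q,Y \right)} = 47 \cdot \frac{1}{31} + q \left(- \frac{1}{64}\right) = \frac{47}{31} - \frac{q}{64}$)
$R{\left(43,O{\left(12 \right)} \right)} - \left(p - -5772\right) = \left(\frac{47}{31} - \frac{43}{64}\right) - \left(7052 - -5772\right) = \left(\frac{47}{31} - \frac{43}{64}\right) - \left(7052 + 5772\right) = \frac{1675}{1984} - 12824 = - \frac{25441141}{1984}$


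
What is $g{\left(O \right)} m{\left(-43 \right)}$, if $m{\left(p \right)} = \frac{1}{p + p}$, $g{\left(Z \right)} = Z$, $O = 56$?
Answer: $- \frac{28}{43} \approx -0.65116$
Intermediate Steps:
$m{\left(p \right)} = \frac{1}{2 p}$
$g{\left(O \right)} m{\left(-43 \right)} = 56 \frac{1}{2 \left(-43\right)} = 56 \cdot \frac{1}{2} \left(- \frac{1}{43}\right) = 56 \left(- \frac{1}{86}\right) = - \frac{28}{43}$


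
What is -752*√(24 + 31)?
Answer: -752*√55 ≈ -5577.0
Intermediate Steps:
-752*√(24 + 31) = -752*√55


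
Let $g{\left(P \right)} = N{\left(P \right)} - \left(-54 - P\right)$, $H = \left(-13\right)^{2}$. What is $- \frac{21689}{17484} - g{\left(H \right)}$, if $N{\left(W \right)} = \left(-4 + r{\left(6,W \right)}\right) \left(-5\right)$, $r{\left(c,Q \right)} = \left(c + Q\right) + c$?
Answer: $\frac{11552719}{17484} \approx 660.76$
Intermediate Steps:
$r{\left(c,Q \right)} = Q + 2 c$ ($r{\left(c,Q \right)} = \left(Q + c\right) + c = Q + 2 c$)
$N{\left(W \right)} = -40 - 5 W$ ($N{\left(W \right)} = \left(-4 + \left(W + 2 \cdot 6\right)\right) \left(-5\right) = \left(-4 + \left(W + 12\right)\right) \left(-5\right) = \left(-4 + \left(12 + W\right)\right) \left(-5\right) = \left(8 + W\right) \left(-5\right) = -40 - 5 W$)
$H = 169$
$g{\left(P \right)} = 14 - 4 P$ ($g{\left(P \right)} = \left(-40 - 5 P\right) - \left(-54 - P\right) = \left(-40 - 5 P\right) + \left(54 + P\right) = 14 - 4 P$)
$- \frac{21689}{17484} - g{\left(H \right)} = - \frac{21689}{17484} - \left(14 - 676\right) = \left(-21689\right) \frac{1}{17484} - \left(14 - 676\right) = - \frac{21689}{17484} - -662 = - \frac{21689}{17484} + 662 = \frac{11552719}{17484}$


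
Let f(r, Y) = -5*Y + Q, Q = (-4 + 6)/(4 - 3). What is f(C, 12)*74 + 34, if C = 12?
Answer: -4258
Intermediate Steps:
Q = 2 (Q = 2/1 = 2*1 = 2)
f(r, Y) = 2 - 5*Y (f(r, Y) = -5*Y + 2 = 2 - 5*Y)
f(C, 12)*74 + 34 = (2 - 5*12)*74 + 34 = (2 - 60)*74 + 34 = -58*74 + 34 = -4292 + 34 = -4258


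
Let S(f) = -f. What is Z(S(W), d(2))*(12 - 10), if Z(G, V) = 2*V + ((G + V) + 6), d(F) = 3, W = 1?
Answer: 28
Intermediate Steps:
Z(G, V) = 6 + G + 3*V (Z(G, V) = 2*V + (6 + G + V) = 6 + G + 3*V)
Z(S(W), d(2))*(12 - 10) = (6 - 1*1 + 3*3)*(12 - 10) = (6 - 1 + 9)*2 = 14*2 = 28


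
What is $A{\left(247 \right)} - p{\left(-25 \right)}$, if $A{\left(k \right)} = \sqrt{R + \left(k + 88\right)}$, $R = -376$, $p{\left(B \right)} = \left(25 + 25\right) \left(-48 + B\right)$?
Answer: $3650 + i \sqrt{41} \approx 3650.0 + 6.4031 i$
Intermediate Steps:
$p{\left(B \right)} = -2400 + 50 B$ ($p{\left(B \right)} = 50 \left(-48 + B\right) = -2400 + 50 B$)
$A{\left(k \right)} = \sqrt{-288 + k}$ ($A{\left(k \right)} = \sqrt{-376 + \left(k + 88\right)} = \sqrt{-376 + \left(88 + k\right)} = \sqrt{-288 + k}$)
$A{\left(247 \right)} - p{\left(-25 \right)} = \sqrt{-288 + 247} - \left(-2400 + 50 \left(-25\right)\right) = \sqrt{-41} - \left(-2400 - 1250\right) = i \sqrt{41} - -3650 = i \sqrt{41} + 3650 = 3650 + i \sqrt{41}$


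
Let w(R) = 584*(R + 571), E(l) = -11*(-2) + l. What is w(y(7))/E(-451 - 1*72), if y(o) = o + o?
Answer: -113880/167 ≈ -681.92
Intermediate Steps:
E(l) = 22 + l
y(o) = 2*o
w(R) = 333464 + 584*R (w(R) = 584*(571 + R) = 333464 + 584*R)
w(y(7))/E(-451 - 1*72) = (333464 + 584*(2*7))/(22 + (-451 - 1*72)) = (333464 + 584*14)/(22 + (-451 - 72)) = (333464 + 8176)/(22 - 523) = 341640/(-501) = 341640*(-1/501) = -113880/167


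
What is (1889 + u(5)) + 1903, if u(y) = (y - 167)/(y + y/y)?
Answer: 3765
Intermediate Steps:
u(y) = (-167 + y)/(1 + y) (u(y) = (-167 + y)/(y + 1) = (-167 + y)/(1 + y))
(1889 + u(5)) + 1903 = (1889 + (-167 + 5)/(1 + 5)) + 1903 = (1889 - 162/6) + 1903 = (1889 + (⅙)*(-162)) + 1903 = (1889 - 27) + 1903 = 1862 + 1903 = 3765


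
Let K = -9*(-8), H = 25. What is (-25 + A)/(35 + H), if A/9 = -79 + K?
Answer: -22/15 ≈ -1.4667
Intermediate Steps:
K = 72
A = -63 (A = 9*(-79 + 72) = 9*(-7) = -63)
(-25 + A)/(35 + H) = (-25 - 63)/(35 + 25) = -88/60 = -88*1/60 = -22/15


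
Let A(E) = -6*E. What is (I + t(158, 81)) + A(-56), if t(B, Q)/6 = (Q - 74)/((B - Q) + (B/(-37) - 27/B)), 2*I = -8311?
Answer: -154276777/40398 ≈ -3818.9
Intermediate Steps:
I = -8311/2 (I = (½)*(-8311) = -8311/2 ≈ -4155.5)
t(B, Q) = 6*(-74 + Q)/(-Q - 27/B + 36*B/37) (t(B, Q) = 6*((Q - 74)/((B - Q) + (B/(-37) - 27/B))) = 6*((-74 + Q)/((B - Q) + (B*(-1/37) - 27/B))) = 6*((-74 + Q)/((B - Q) + (-B/37 - 27/B))) = 6*((-74 + Q)/((B - Q) + (-27/B - B/37))) = 6*((-74 + Q)/(-Q - 27/B + 36*B/37)) = 6*(-74 + Q)/(-Q - 27/B + 36*B/37))
(I + t(158, 81)) + A(-56) = (-8311/2 + 222*158*(-74 + 81)/(-999 + 36*158² - 37*158*81)) - 6*(-56) = (-8311/2 + 222*158*7/(-999 + 36*24964 - 473526)) + 336 = (-8311/2 + 222*158*7/(-999 + 898704 - 473526)) + 336 = (-8311/2 + 222*158*7/424179) + 336 = (-8311/2 + 222*158*(1/424179)*7) + 336 = (-8311/2 + 11692/20199) + 336 = -167850505/40398 + 336 = -154276777/40398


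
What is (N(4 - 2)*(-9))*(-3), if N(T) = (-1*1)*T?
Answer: -54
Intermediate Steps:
N(T) = -T
(N(4 - 2)*(-9))*(-3) = (-(4 - 2)*(-9))*(-3) = (-1*2*(-9))*(-3) = -2*(-9)*(-3) = 18*(-3) = -54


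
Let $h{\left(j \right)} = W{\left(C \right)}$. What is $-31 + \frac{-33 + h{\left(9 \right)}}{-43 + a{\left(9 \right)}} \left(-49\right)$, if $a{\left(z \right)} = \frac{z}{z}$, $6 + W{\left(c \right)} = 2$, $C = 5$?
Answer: $- \frac{445}{6} \approx -74.167$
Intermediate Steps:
$W{\left(c \right)} = -4$ ($W{\left(c \right)} = -6 + 2 = -4$)
$h{\left(j \right)} = -4$
$a{\left(z \right)} = 1$
$-31 + \frac{-33 + h{\left(9 \right)}}{-43 + a{\left(9 \right)}} \left(-49\right) = -31 + \frac{-33 - 4}{-43 + 1} \left(-49\right) = -31 + - \frac{37}{-42} \left(-49\right) = -31 + \left(-37\right) \left(- \frac{1}{42}\right) \left(-49\right) = -31 + \frac{37}{42} \left(-49\right) = -31 - \frac{259}{6} = - \frac{445}{6}$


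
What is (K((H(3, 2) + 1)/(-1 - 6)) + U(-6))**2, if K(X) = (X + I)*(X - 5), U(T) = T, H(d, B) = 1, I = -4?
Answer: 665856/2401 ≈ 277.32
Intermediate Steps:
K(X) = (-5 + X)*(-4 + X) (K(X) = (X - 4)*(X - 5) = (-4 + X)*(-5 + X) = (-5 + X)*(-4 + X))
(K((H(3, 2) + 1)/(-1 - 6)) + U(-6))**2 = ((20 + ((1 + 1)/(-1 - 6))**2 - 9*(1 + 1)/(-1 - 6)) - 6)**2 = ((20 + (2/(-7))**2 - 18/(-7)) - 6)**2 = ((20 + (2*(-1/7))**2 - 18*(-1)/7) - 6)**2 = ((20 + (-2/7)**2 - 9*(-2/7)) - 6)**2 = ((20 + 4/49 + 18/7) - 6)**2 = (1110/49 - 6)**2 = (816/49)**2 = 665856/2401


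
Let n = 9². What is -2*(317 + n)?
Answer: -796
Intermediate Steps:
n = 81
-2*(317 + n) = -2*(317 + 81) = -2*398 = -796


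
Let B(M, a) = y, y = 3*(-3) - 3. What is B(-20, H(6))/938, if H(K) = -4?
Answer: -6/469 ≈ -0.012793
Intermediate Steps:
y = -12 (y = -9 - 3 = -12)
B(M, a) = -12
B(-20, H(6))/938 = -12/938 = -12*1/938 = -6/469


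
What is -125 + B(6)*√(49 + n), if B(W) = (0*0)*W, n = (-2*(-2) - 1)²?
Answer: -125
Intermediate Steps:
n = 9 (n = (4 - 1)² = 3² = 9)
B(W) = 0 (B(W) = 0*W = 0)
-125 + B(6)*√(49 + n) = -125 + 0*√(49 + 9) = -125 + 0*√58 = -125 + 0 = -125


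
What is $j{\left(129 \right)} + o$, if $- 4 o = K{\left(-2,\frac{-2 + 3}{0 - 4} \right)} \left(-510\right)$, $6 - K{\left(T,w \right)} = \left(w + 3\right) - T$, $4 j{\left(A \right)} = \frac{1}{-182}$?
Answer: $\frac{14503}{91} \approx 159.37$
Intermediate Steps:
$j{\left(A \right)} = - \frac{1}{728}$ ($j{\left(A \right)} = \frac{1}{4 \left(-182\right)} = \frac{1}{4} \left(- \frac{1}{182}\right) = - \frac{1}{728}$)
$K{\left(T,w \right)} = 3 + T - w$ ($K{\left(T,w \right)} = 6 - \left(\left(w + 3\right) - T\right) = 6 - \left(\left(3 + w\right) - T\right) = 6 - \left(3 + w - T\right) = 3 + T - w$)
$o = \frac{1275}{8}$ ($o = - \frac{\left(3 - 2 - \frac{-2 + 3}{0 - 4}\right) \left(-510\right)}{4} = - \frac{\left(3 - 2 - 1 \frac{1}{-4}\right) \left(-510\right)}{4} = - \frac{\left(3 - 2 - 1 \left(- \frac{1}{4}\right)\right) \left(-510\right)}{4} = - \frac{\left(3 - 2 - - \frac{1}{4}\right) \left(-510\right)}{4} = - \frac{\left(3 - 2 + \frac{1}{4}\right) \left(-510\right)}{4} = - \frac{\frac{5}{4} \left(-510\right)}{4} = \left(- \frac{1}{4}\right) \left(- \frac{1275}{2}\right) = \frac{1275}{8} \approx 159.38$)
$j{\left(129 \right)} + o = - \frac{1}{728} + \frac{1275}{8} = \frac{14503}{91}$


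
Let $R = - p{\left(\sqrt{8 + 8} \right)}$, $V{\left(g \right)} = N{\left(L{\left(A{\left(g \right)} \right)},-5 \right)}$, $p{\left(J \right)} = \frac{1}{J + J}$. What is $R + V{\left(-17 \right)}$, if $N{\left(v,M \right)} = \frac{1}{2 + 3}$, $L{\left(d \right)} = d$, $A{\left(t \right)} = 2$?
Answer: $\frac{3}{40} \approx 0.075$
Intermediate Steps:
$p{\left(J \right)} = \frac{1}{2 J}$
$N{\left(v,M \right)} = \frac{1}{5}$
$V{\left(g \right)} = \frac{1}{5}$
$R = - \frac{1}{8}$ ($R = - \frac{1}{2 \sqrt{8 + 8}} = - \frac{1}{2 \sqrt{16}} = - \frac{1}{2 \cdot 4} = \left(-1\right) \frac{1}{8} = - \frac{1}{8} \approx -0.125$)
$R + V{\left(-17 \right)} = - \frac{1}{8} + \frac{1}{5} = \frac{3}{40}$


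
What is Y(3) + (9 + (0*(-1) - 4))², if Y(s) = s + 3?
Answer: 31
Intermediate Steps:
Y(s) = 3 + s
Y(3) + (9 + (0*(-1) - 4))² = (3 + 3) + (9 + (0*(-1) - 4))² = 6 + (9 + (0 - 4))² = 6 + (9 - 4)² = 6 + 5² = 6 + 25 = 31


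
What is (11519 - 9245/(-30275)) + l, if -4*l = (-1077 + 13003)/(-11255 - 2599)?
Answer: 1932652314917/167771940 ≈ 11520.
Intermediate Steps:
l = 5963/27708 (l = -(-1077 + 13003)/(4*(-11255 - 2599)) = -5963/(2*(-13854)) = -5963*(-1)/(2*13854) = -¼*(-5963/6927) = 5963/27708 ≈ 0.21521)
(11519 - 9245/(-30275)) + l = (11519 - 9245/(-30275)) + 5963/27708 = (11519 - 9245*(-1/30275)) + 5963/27708 = (11519 + 1849/6055) + 5963/27708 = 69749394/6055 + 5963/27708 = 1932652314917/167771940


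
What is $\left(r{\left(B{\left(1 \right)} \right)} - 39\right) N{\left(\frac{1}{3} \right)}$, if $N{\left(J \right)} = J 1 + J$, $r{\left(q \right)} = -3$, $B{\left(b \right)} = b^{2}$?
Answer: $-28$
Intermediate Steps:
$N{\left(J \right)} = 2 J$ ($N{\left(J \right)} = J + J = 2 J$)
$\left(r{\left(B{\left(1 \right)} \right)} - 39\right) N{\left(\frac{1}{3} \right)} = \left(-3 - 39\right) \frac{2}{3} = - 42 \cdot 2 \cdot \frac{1}{3} = \left(-42\right) \frac{2}{3} = -28$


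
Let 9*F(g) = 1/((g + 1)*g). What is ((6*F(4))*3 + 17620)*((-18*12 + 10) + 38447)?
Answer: 6738102441/10 ≈ 6.7381e+8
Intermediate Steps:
F(g) = 1/(9*g*(1 + g)) (F(g) = (1/((g + 1)*g))/9 = (1/((1 + g)*g))/9 = (1/(g*(1 + g)))/9 = 1/(9*g*(1 + g)))
((6*F(4))*3 + 17620)*((-18*12 + 10) + 38447) = ((6*((⅑)/(4*(1 + 4))))*3 + 17620)*((-18*12 + 10) + 38447) = ((6*((⅑)*(¼)/5))*3 + 17620)*((-216 + 10) + 38447) = ((6*((⅑)*(¼)*(⅕)))*3 + 17620)*(-206 + 38447) = ((6*(1/180))*3 + 17620)*38241 = ((1/30)*3 + 17620)*38241 = (⅒ + 17620)*38241 = (176201/10)*38241 = 6738102441/10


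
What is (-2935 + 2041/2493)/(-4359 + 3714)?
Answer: 7314914/1607985 ≈ 4.5491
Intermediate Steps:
(-2935 + 2041/2493)/(-4359 + 3714) = (-2935 + 2041*(1/2493))/(-645) = (-2935 + 2041/2493)*(-1/645) = -7314914/2493*(-1/645) = 7314914/1607985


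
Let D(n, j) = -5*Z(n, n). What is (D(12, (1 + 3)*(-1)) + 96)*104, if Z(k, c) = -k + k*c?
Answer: -58656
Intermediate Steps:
Z(k, c) = -k + c*k
D(n, j) = -5*n*(-1 + n)
(D(12, (1 + 3)*(-1)) + 96)*104 = (5*12*(1 - 1*12) + 96)*104 = (5*12*(1 - 12) + 96)*104 = (5*12*(-11) + 96)*104 = (-660 + 96)*104 = -564*104 = -58656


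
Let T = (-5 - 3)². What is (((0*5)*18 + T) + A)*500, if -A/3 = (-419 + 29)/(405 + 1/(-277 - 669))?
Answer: 12813538000/383129 ≈ 33444.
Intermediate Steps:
T = 64 (T = (-8)² = 64)
A = 1106820/383129 (A = -3*(-419 + 29)/(405 + 1/(-277 - 669)) = -(-1170)/(405 + 1/(-946)) = -(-1170)/(405 - 1/946) = -(-1170)/383129/946 = -(-1170)*946/383129 = -3*(-368940/383129) = 1106820/383129 ≈ 2.8889)
(((0*5)*18 + T) + A)*500 = (((0*5)*18 + 64) + 1106820/383129)*500 = ((0*18 + 64) + 1106820/383129)*500 = ((0 + 64) + 1106820/383129)*500 = (64 + 1106820/383129)*500 = (25627076/383129)*500 = 12813538000/383129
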